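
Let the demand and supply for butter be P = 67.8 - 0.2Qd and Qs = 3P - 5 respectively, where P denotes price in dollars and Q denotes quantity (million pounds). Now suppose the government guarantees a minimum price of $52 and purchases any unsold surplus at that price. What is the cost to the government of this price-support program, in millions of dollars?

3744

Rearranging demand gives Qd = 339 - 5P. Without the control the market clears where 339 - 5P = 3P - 5, i.e. P* = 43 and Q* = 124.
Because the floor (52) lies above the market-clearing price, it is binding.
At P = 52: Qd = 339 - 5·52 = 79 and Qs = 3·52 - 5 = 151.
Surplus = Qs - Qd = 72.
Government expenditure = surplus × support price = 72 × 52 = 3744.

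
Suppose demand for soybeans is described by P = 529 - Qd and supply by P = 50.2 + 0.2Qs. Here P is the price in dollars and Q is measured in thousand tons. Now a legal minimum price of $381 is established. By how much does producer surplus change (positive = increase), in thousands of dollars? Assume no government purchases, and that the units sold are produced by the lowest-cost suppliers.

30847.9

Rearranging demand gives Qd = 529 - P; rearranging supply gives Qs = 5P - 251. Equilibrium: 529 - P = 5P - 251, so 780 = 6P and P* = 130, Q* = 399.
The floor of 381 is above the equilibrium price 130, so it binds.
At P = 381: Qd = 529 - 381 = 148 and Qs = 5·381 - 251 = 1654.
Producer surplus without the control is ½ · (130 - 50.2) · 399 = 15920.1.
With the floor, 148 units are sold at 381. The supply price at Q = 148 is 79.8, so PS = ½ · [(381 - 50.2) + (381 - 79.8)] · 148 = 46768.
Change in producer surplus = 46768 - 15920.1 = 30847.9.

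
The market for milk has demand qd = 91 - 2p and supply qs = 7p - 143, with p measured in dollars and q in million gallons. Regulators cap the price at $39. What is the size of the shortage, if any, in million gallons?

Equilibrium: 91 - 2p = 7p - 143, so 234 = 9p and p* = 26, q* = 39.
The ceiling of 39 is above the equilibrium price 26, so it is not binding; the market clears at p* = 26, q* = 39.
Since the control does not bind, there is no shortage.

0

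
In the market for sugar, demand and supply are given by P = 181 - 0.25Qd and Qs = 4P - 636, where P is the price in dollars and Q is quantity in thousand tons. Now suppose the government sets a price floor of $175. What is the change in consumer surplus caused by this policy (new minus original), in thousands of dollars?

-170

Rearranging demand gives Qd = 724 - 4P. Without the control the market clears where 724 - 4P = 4P - 636, i.e. P* = 170 and Q* = 44.
Because the floor (175) lies above the market-clearing price, it is binding.
At P = 175: Qd = 724 - 4·175 = 24 and Qs = 4·175 - 636 = 64.
Consumer surplus without the control is ½ · (181 - 170) · 44 = 242.
With the floor, consumers buy 24 units at 175, so CS = ½ · (181 - 175) · 24 = 72.
Change in consumer surplus = 72 - 242 = -170.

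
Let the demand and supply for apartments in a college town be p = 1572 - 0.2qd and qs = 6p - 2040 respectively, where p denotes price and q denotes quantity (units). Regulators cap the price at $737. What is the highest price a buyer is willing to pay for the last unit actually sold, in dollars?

Rearranging demand gives qd = 7860 - 5p. Without the control the market clears where 7860 - 5p = 6p - 2040, i.e. p* = 900 and q* = 3360.
Since 737 < 900, the ceiling is binding.
At p = 737: qd = 7860 - 5·737 = 4175 and qs = 6·737 - 2040 = 2382.
Only 2382 units reach the market. On the demand curve, the marginal buyer's willingness to pay at q = 2382 is (7860 - 2382)/5 = 1095.6.

1095.6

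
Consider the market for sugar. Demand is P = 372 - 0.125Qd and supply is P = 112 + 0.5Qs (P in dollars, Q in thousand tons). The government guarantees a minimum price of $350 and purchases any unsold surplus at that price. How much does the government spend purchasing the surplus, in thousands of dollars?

105000

Rearranging demand gives Qd = 2976 - 8P; rearranging supply gives Qs = 2P - 224. Setting quantity demanded equal to quantity supplied, 2976 - 8P = 2P - 224, gives P* = 320 and Q* = 416.
Since 350 > 320, the floor is binding.
At P = 350: Qd = 2976 - 8·350 = 176 and Qs = 2·350 - 224 = 476.
Surplus = Qs - Qd = 300.
Government expenditure = surplus × support price = 300 × 350 = 105000.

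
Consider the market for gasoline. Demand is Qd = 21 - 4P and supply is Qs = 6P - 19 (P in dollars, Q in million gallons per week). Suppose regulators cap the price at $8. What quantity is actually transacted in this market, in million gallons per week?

5

In a free market, 21 - 4P = 6P - 19 gives the equilibrium P* = 4, Q* = 5.
The ceiling of 8 is above the equilibrium price 4, so it is not binding; the market clears at P* = 4, Q* = 5.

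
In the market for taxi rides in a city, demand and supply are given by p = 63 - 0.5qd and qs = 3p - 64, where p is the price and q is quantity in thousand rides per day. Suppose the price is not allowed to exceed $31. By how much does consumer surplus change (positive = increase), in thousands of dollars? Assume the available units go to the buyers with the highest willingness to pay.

92.75

Rearranging demand gives qd = 126 - 2p. Equilibrium: 126 - 2p = 3p - 64, so 190 = 5p and p* = 38, q* = 50.
The ceiling of 31 is below the equilibrium price 38, so it binds.
At p = 31: qd = 126 - 2·31 = 64 and qs = 3·31 - 64 = 29.
Consumer surplus without the control is ½ · (63 - 38) · 50 = 625.
With the ceiling, 29 units are sold at 31 (assume they go to the highest-value buyers). The demand price at q = 29 is 48.5, so CS = ½ · [(63 - 31) + (48.5 - 31)] · 29 = 717.75.
Change in consumer surplus = 717.75 - 625 = 92.75.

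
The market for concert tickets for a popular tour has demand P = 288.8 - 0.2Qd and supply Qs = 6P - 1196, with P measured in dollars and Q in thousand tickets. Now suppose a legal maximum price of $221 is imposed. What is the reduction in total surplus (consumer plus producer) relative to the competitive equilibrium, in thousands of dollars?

Rearranging demand gives Qd = 1444 - 5P. Without the control the market clears where 1444 - 5P = 6P - 1196, i.e. P* = 240 and Q* = 244.
Because the ceiling (221) lies below the market-clearing price, it is binding.
At P = 221: Qd = 1444 - 5·221 = 339 and Qs = 6·221 - 1196 = 130.
Quantity traded falls to 130. At Q = 130 the demand price is (1444 - 130)/5 = 262.8 and the supply price is (1196 + 130)/6 = 221.
Deadweight loss = ½ · (262.8 - 221) · (244 - 130) = ½ · 41.8 · 114 = 2382.6.

2382.6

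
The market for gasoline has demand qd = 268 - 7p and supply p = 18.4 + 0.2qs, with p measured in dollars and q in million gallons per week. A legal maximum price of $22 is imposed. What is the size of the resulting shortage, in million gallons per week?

96

Rearranging supply gives qs = 5p - 92. In a free market, 268 - 7p = 5p - 92 gives the equilibrium p* = 30, q* = 58.
The ceiling of 22 is below the equilibrium price 30, so it binds.
At p = 22: qd = 268 - 7·22 = 114 and qs = 5·22 - 92 = 18.
Shortage = qd - qs = 114 - 18 = 96.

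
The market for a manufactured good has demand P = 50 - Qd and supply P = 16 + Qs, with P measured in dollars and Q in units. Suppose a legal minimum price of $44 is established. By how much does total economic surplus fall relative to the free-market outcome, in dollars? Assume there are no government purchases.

121

Rearranging demand gives Qd = 50 - P; rearranging supply gives Qs = P - 16. Equilibrium: 50 - P = P - 16, so 66 = 2P and P* = 33, Q* = 17.
Because the floor (44) lies above the market-clearing price, it is binding.
At P = 44: Qd = 50 - 44 = 6 and Qs = 44 - 16 = 28.
Quantity traded falls to 6. At Q = 6 the demand price is 50 - 6 = 44 and the supply price is 16 + 6 = 22.
Deadweight loss = ½ · (44 - 22) · (17 - 6) = ½ · 22 · 11 = 121.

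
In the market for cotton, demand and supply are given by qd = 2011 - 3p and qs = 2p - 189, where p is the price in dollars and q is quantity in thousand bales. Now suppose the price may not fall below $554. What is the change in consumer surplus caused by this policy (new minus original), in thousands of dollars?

-59280

In a free market, 2011 - 3p = 2p - 189 gives the equilibrium p* = 440, q* = 691.
Since 554 > 440, the floor is binding.
At p = 554: qd = 2011 - 3·554 = 349 and qs = 2·554 - 189 = 919.
Consumer surplus without the control is ½ · (2011/3 - 440) · 691 = 477481/6.
With the floor, consumers buy 349 units at 554, so CS = ½ · (2011/3 - 554) · 349 = 121801/6.
Change in consumer surplus = 121801/6 - 477481/6 = -59280.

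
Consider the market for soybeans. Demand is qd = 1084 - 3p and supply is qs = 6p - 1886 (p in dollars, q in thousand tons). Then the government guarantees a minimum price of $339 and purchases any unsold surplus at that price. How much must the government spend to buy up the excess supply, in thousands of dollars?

27459

Equilibrium: 1084 - 3p = 6p - 1886, so 2970 = 9p and p* = 330, q* = 94.
Since 339 > 330, the floor is binding.
At p = 339: qd = 1084 - 3·339 = 67 and qs = 6·339 - 1886 = 148.
Surplus = qs - qd = 81.
Government expenditure = surplus × support price = 81 × 339 = 27459.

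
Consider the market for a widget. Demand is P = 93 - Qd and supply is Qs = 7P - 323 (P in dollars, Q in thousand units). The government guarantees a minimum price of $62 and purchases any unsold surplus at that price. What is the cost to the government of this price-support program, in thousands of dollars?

Rearranging demand gives Qd = 93 - P. Without the control the market clears where 93 - P = 7P - 323, i.e. P* = 52 and Q* = 41.
Since 62 > 52, the floor is binding.
At P = 62: Qd = 93 - 62 = 31 and Qs = 7·62 - 323 = 111.
Surplus = Qs - Qd = 80.
Government expenditure = surplus × support price = 80 × 62 = 4960.

4960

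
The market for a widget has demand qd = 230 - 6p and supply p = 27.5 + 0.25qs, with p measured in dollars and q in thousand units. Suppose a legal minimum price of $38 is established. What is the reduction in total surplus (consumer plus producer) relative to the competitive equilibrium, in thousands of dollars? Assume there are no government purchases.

120

Rearranging supply gives qs = 4p - 110. Without the control the market clears where 230 - 6p = 4p - 110, i.e. p* = 34 and q* = 26.
The floor of 38 is above the equilibrium price 34, so it binds.
At p = 38: qd = 230 - 6·38 = 2 and qs = 4·38 - 110 = 42.
Quantity traded falls to 2. At q = 2 the demand price is (230 - 2)/6 = 38 and the supply price is (110 + 2)/4 = 28.
Deadweight loss = ½ · (38 - 28) · (26 - 2) = ½ · 10 · 24 = 120.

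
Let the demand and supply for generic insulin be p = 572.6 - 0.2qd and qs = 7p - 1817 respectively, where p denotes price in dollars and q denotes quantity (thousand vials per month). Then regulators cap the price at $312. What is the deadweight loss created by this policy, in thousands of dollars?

Rearranging demand gives qd = 2863 - 5p. In a free market, 2863 - 5p = 7p - 1817 gives the equilibrium p* = 390, q* = 913.
Because the ceiling (312) lies below the market-clearing price, it is binding.
At p = 312: qd = 2863 - 5·312 = 1303 and qs = 7·312 - 1817 = 367.
Quantity traded falls to 367. At q = 367 the demand price is (2863 - 367)/5 = 499.2 and the supply price is (1817 + 367)/7 = 312.
Deadweight loss = ½ · (499.2 - 312) · (913 - 367) = ½ · 187.2 · 546 = 51105.6.

51105.6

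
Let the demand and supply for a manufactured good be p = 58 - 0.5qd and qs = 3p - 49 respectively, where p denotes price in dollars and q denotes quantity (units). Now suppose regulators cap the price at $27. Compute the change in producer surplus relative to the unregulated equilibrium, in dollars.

Rearranging demand gives qd = 116 - 2p. Setting quantity demanded equal to quantity supplied, 116 - 2p = 3p - 49, gives p* = 33 and q* = 50.
Since 27 < 33, the ceiling is binding.
At p = 27: qd = 116 - 2·27 = 62 and qs = 3·27 - 49 = 32.
Producer surplus without the control is ½ · (33 - 49/3) · 50 = 1250/3.
With the ceiling, producers sell 32 units at 27, so PS = ½ · (27 - 49/3) · 32 = 512/3.
Change in producer surplus = 512/3 - 1250/3 = -246.

-246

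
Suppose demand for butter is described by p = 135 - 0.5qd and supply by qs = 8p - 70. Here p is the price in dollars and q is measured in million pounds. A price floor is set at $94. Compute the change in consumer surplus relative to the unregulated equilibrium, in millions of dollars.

Rearranging demand gives qd = 270 - 2p. Without the control the market clears where 270 - 2p = 8p - 70, i.e. p* = 34 and q* = 202.
Since 94 > 34, the floor is binding.
At p = 94: qd = 270 - 2·94 = 82 and qs = 8·94 - 70 = 682.
Consumer surplus without the control is ½ · (135 - 34) · 202 = 10201.
With the floor, consumers buy 82 units at 94, so CS = ½ · (135 - 94) · 82 = 1681.
Change in consumer surplus = 1681 - 10201 = -8520.

-8520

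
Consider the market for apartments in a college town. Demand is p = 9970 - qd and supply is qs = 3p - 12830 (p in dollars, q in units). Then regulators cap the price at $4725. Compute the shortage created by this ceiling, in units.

3900

Rearranging demand gives qd = 9970 - p. Setting quantity demanded equal to quantity supplied, 9970 - p = 3p - 12830, gives p* = 5700 and q* = 4270.
Since 4725 < 5700, the ceiling is binding.
At p = 4725: qd = 9970 - 4725 = 5245 and qs = 3·4725 - 12830 = 1345.
Shortage = qd - qs = 5245 - 1345 = 3900.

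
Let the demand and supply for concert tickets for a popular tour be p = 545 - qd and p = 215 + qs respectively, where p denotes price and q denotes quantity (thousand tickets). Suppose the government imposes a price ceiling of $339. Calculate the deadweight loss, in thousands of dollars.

1681

Rearranging demand gives qd = 545 - p; rearranging supply gives qs = p - 215. Without the control the market clears where 545 - p = p - 215, i.e. p* = 380 and q* = 165.
Since 339 < 380, the ceiling is binding.
At p = 339: qd = 545 - 339 = 206 and qs = 339 - 215 = 124.
Quantity traded falls to 124. At q = 124 the demand price is 545 - 124 = 421 and the supply price is 215 + 124 = 339.
Deadweight loss = ½ · (421 - 339) · (165 - 124) = ½ · 82 · 41 = 1681.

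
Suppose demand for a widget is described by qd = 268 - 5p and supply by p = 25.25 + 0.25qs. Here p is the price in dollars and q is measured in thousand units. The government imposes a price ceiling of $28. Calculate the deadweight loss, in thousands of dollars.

608.4

Rearranging supply gives qs = 4p - 101. Equilibrium: 268 - 5p = 4p - 101, so 369 = 9p and p* = 41, q* = 63.
The ceiling of 28 is below the equilibrium price 41, so it binds.
At p = 28: qd = 268 - 5·28 = 128 and qs = 4·28 - 101 = 11.
Quantity traded falls to 11. At q = 11 the demand price is (268 - 11)/5 = 51.4 and the supply price is (101 + 11)/4 = 28.
Deadweight loss = ½ · (51.4 - 28) · (63 - 11) = ½ · 23.4 · 52 = 608.4.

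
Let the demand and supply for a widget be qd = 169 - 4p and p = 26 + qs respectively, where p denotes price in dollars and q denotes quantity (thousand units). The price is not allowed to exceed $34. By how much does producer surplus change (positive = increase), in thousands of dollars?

-52.5

Rearranging supply gives qs = p - 26. Setting quantity demanded equal to quantity supplied, 169 - 4p = p - 26, gives p* = 39 and q* = 13.
The ceiling of 34 is below the equilibrium price 39, so it binds.
At p = 34: qd = 169 - 4·34 = 33 and qs = 34 - 26 = 8.
Producer surplus without the control is ½ · (39 - 26) · 13 = 84.5.
With the ceiling, producers sell 8 units at 34, so PS = ½ · (34 - 26) · 8 = 32.
Change in producer surplus = 32 - 84.5 = -52.5.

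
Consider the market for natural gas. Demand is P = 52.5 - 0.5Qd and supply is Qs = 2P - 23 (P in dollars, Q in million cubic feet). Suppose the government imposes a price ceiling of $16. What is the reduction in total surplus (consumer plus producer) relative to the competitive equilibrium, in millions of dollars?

512

Rearranging demand gives Qd = 105 - 2P. Setting quantity demanded equal to quantity supplied, 105 - 2P = 2P - 23, gives P* = 32 and Q* = 41.
Since 16 < 32, the ceiling is binding.
At P = 16: Qd = 105 - 2·16 = 73 and Qs = 2·16 - 23 = 9.
Quantity traded falls to 9. At Q = 9 the demand price is (105 - 9)/2 = 48 and the supply price is (23 + 9)/2 = 16.
Deadweight loss = ½ · (48 - 16) · (41 - 9) = ½ · 32 · 32 = 512.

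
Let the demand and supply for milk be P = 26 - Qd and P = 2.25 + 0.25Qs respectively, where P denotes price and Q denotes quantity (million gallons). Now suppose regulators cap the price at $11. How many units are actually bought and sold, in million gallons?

19

Rearranging demand gives Qd = 26 - P; rearranging supply gives Qs = 4P - 9. Equilibrium: 26 - P = 4P - 9, so 35 = 5P and P* = 7, Q* = 19.
Since 11 is above P* = 7, the ceiling does not bind and the free-market outcome prevails.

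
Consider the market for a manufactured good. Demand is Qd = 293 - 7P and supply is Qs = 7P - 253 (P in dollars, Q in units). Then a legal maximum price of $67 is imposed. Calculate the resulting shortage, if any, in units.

Equilibrium: 293 - 7P = 7P - 253, so 546 = 14P and P* = 39, Q* = 20.
Since 67 is above P* = 39, the ceiling does not bind and the free-market outcome prevails.
Since the control does not bind, there is no shortage.

0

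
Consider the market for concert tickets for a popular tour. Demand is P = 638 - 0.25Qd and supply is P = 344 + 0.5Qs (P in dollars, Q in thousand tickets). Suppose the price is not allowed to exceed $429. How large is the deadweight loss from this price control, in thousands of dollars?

Rearranging demand gives Qd = 2552 - 4P; rearranging supply gives Qs = 2P - 688. Setting quantity demanded equal to quantity supplied, 2552 - 4P = 2P - 688, gives P* = 540 and Q* = 392.
Because the ceiling (429) lies below the market-clearing price, it is binding.
At P = 429: Qd = 2552 - 4·429 = 836 and Qs = 2·429 - 688 = 170.
Quantity traded falls to 170. At Q = 170 the demand price is (2552 - 170)/4 = 595.5 and the supply price is (688 + 170)/2 = 429.
Deadweight loss = ½ · (595.5 - 429) · (392 - 170) = ½ · 166.5 · 222 = 18481.5.

18481.5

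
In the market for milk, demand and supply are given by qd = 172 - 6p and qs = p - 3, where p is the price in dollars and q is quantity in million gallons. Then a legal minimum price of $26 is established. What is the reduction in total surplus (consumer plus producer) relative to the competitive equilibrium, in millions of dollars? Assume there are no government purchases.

21

Setting quantity demanded equal to quantity supplied, 172 - 6p = p - 3, gives p* = 25 and q* = 22.
The floor of 26 is above the equilibrium price 25, so it binds.
At p = 26: qd = 172 - 6·26 = 16 and qs = 26 - 3 = 23.
Quantity traded falls to 16. At q = 16 the demand price is (172 - 16)/6 = 26 and the supply price is 3 + 16 = 19.
Deadweight loss = ½ · (26 - 19) · (22 - 16) = ½ · 7 · 6 = 21.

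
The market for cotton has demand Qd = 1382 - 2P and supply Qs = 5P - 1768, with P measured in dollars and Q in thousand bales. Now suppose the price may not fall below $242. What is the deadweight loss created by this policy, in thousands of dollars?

In a free market, 1382 - 2P = 5P - 1768 gives the equilibrium P* = 450, Q* = 482.
Since 242 is below P* = 450, the floor does not bind and the free-market outcome prevails.
Since the control does not bind, no trades are prevented and deadweight loss is zero.

0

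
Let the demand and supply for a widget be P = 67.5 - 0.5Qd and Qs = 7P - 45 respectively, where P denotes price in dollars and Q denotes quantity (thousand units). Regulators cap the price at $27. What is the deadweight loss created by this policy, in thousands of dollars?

0

Rearranging demand gives Qd = 135 - 2P. In a free market, 135 - 2P = 7P - 45 gives the equilibrium P* = 20, Q* = 95.
The ceiling of 27 is above the equilibrium price 20, so it is not binding; the market clears at P* = 20, Q* = 95.
Since the control does not bind, no trades are prevented and deadweight loss is zero.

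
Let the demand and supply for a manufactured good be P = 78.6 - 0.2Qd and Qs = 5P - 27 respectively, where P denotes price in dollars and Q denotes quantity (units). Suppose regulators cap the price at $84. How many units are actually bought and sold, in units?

183

Rearranging demand gives Qd = 393 - 5P. In a free market, 393 - 5P = 5P - 27 gives the equilibrium P* = 42, Q* = 183.
The ceiling of 84 is above the equilibrium price 42, so it is not binding; the market clears at P* = 42, Q* = 183.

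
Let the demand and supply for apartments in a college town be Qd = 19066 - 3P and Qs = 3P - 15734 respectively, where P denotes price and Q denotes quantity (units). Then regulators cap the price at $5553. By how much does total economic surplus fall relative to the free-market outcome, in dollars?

183027

Without the control the market clears where 19066 - 3P = 3P - 15734, i.e. P* = 5800 and Q* = 1666.
The ceiling of 5553 is below the equilibrium price 5800, so it binds.
At P = 5553: Qd = 19066 - 3·5553 = 2407 and Qs = 3·5553 - 15734 = 925.
Quantity traded falls to 925. At Q = 925 the demand price is (19066 - 925)/3 = 6047 and the supply price is (15734 + 925)/3 = 5553.
Deadweight loss = ½ · (6047 - 5553) · (1666 - 925) = ½ · 494 · 741 = 183027.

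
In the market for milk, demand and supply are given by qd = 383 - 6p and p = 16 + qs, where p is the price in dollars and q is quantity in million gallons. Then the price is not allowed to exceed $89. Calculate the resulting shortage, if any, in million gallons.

Rearranging supply gives qs = p - 16. Setting quantity demanded equal to quantity supplied, 383 - 6p = p - 16, gives p* = 57 and q* = 41.
The ceiling of 89 is above the equilibrium price 57, so it is not binding; the market clears at p* = 57, q* = 41.
Since the control does not bind, there is no shortage.

0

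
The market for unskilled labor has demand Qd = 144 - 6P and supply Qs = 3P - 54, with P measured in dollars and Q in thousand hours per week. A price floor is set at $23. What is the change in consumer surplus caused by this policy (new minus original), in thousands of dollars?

Equilibrium: 144 - 6P = 3P - 54, so 198 = 9P and P* = 22, Q* = 12.
Because the floor (23) lies above the market-clearing price, it is binding.
At P = 23: Qd = 144 - 6·23 = 6 and Qs = 3·23 - 54 = 15.
Consumer surplus without the control is ½ · (24 - 22) · 12 = 12.
With the floor, consumers buy 6 units at 23, so CS = ½ · (24 - 23) · 6 = 3.
Change in consumer surplus = 3 - 12 = -9.

-9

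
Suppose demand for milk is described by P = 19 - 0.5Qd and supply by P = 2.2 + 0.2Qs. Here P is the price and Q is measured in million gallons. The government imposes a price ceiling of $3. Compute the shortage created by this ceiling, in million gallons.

28

Rearranging demand gives Qd = 38 - 2P; rearranging supply gives Qs = 5P - 11. Equilibrium: 38 - 2P = 5P - 11, so 49 = 7P and P* = 7, Q* = 24.
The ceiling of 3 is below the equilibrium price 7, so it binds.
At P = 3: Qd = 38 - 2·3 = 32 and Qs = 5·3 - 11 = 4.
Shortage = Qd - Qs = 32 - 4 = 28.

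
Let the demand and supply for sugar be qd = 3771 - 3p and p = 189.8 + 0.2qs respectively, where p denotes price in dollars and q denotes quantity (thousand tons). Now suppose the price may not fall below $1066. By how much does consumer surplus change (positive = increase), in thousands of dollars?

-612612

Rearranging supply gives qs = 5p - 949. Setting quantity demanded equal to quantity supplied, 3771 - 3p = 5p - 949, gives p* = 590 and q* = 2001.
The floor of 1066 is above the equilibrium price 590, so it binds.
At p = 1066: qd = 3771 - 3·1066 = 573 and qs = 5·1066 - 949 = 4381.
Consumer surplus without the control is ½ · (1257 - 590) · 2001 = 667333.5.
With the floor, consumers buy 573 units at 1066, so CS = ½ · (1257 - 1066) · 573 = 54721.5.
Change in consumer surplus = 54721.5 - 667333.5 = -612612.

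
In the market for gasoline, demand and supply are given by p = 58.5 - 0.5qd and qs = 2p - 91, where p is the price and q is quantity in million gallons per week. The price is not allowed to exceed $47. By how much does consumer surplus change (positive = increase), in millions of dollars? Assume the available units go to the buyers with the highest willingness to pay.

-10

Rearranging demand gives qd = 117 - 2p. In a free market, 117 - 2p = 2p - 91 gives the equilibrium p* = 52, q* = 13.
Because the ceiling (47) lies below the market-clearing price, it is binding.
At p = 47: qd = 117 - 2·47 = 23 and qs = 2·47 - 91 = 3.
Consumer surplus without the control is ½ · (58.5 - 52) · 13 = 42.25.
With the ceiling, 3 units are sold at 47 (assume they go to the highest-value buyers). The demand price at q = 3 is 57, so CS = ½ · [(58.5 - 47) + (57 - 47)] · 3 = 32.25.
Change in consumer surplus = 32.25 - 42.25 = -10.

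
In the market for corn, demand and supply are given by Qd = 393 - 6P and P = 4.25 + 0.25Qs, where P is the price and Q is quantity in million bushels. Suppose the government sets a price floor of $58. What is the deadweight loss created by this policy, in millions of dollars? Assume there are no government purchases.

Rearranging supply gives Qs = 4P - 17. Equilibrium: 393 - 6P = 4P - 17, so 410 = 10P and P* = 41, Q* = 147.
Since 58 > 41, the floor is binding.
At P = 58: Qd = 393 - 6·58 = 45 and Qs = 4·58 - 17 = 215.
Quantity traded falls to 45. At Q = 45 the demand price is (393 - 45)/6 = 58 and the supply price is (17 + 45)/4 = 15.5.
Deadweight loss = ½ · (58 - 15.5) · (147 - 45) = ½ · 42.5 · 102 = 2167.5.

2167.5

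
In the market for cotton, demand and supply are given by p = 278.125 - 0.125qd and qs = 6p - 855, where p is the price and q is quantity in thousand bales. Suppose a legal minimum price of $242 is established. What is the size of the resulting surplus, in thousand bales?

308

Rearranging demand gives qd = 2225 - 8p. Without the control the market clears where 2225 - 8p = 6p - 855, i.e. p* = 220 and q* = 465.
Because the floor (242) lies above the market-clearing price, it is binding.
At p = 242: qd = 2225 - 8·242 = 289 and qs = 6·242 - 855 = 597.
Surplus = qs - qd = 597 - 289 = 308.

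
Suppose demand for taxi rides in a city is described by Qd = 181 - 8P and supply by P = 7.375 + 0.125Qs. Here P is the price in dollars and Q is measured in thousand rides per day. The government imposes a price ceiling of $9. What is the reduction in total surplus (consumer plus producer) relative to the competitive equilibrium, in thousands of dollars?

288

Rearranging supply gives Qs = 8P - 59. Equilibrium: 181 - 8P = 8P - 59, so 240 = 16P and P* = 15, Q* = 61.
Since 9 < 15, the ceiling is binding.
At P = 9: Qd = 181 - 8·9 = 109 and Qs = 8·9 - 59 = 13.
Quantity traded falls to 13. At Q = 13 the demand price is (181 - 13)/8 = 21 and the supply price is (59 + 13)/8 = 9.
Deadweight loss = ½ · (21 - 9) · (61 - 13) = ½ · 12 · 48 = 288.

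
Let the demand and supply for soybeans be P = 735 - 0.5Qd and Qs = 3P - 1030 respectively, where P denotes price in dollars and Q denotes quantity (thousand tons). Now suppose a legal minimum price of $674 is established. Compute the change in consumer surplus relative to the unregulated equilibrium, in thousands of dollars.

Rearranging demand gives Qd = 1470 - 2P. Equilibrium: 1470 - 2P = 3P - 1030, so 2500 = 5P and P* = 500, Q* = 470.
The floor of 674 is above the equilibrium price 500, so it binds.
At P = 674: Qd = 1470 - 2·674 = 122 and Qs = 3·674 - 1030 = 992.
Consumer surplus without the control is ½ · (735 - 500) · 470 = 55225.
With the floor, consumers buy 122 units at 674, so CS = ½ · (735 - 674) · 122 = 3721.
Change in consumer surplus = 3721 - 55225 = -51504.

-51504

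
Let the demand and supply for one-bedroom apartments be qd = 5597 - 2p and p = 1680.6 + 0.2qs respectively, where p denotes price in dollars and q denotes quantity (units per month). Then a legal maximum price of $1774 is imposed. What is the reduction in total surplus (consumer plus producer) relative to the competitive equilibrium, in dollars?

446915

Rearranging supply gives qs = 5p - 8403. Equilibrium: 5597 - 2p = 5p - 8403, so 14000 = 7p and p* = 2000, q* = 1597.
Because the ceiling (1774) lies below the market-clearing price, it is binding.
At p = 1774: qd = 5597 - 2·1774 = 2049 and qs = 5·1774 - 8403 = 467.
Quantity traded falls to 467. At q = 467 the demand price is (5597 - 467)/2 = 2565 and the supply price is (8403 + 467)/5 = 1774.
Deadweight loss = ½ · (2565 - 1774) · (1597 - 467) = ½ · 791 · 1130 = 446915.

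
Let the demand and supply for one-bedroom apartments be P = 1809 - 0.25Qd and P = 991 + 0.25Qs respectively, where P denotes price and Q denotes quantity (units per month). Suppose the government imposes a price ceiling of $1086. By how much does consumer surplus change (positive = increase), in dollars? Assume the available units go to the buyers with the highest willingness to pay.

Rearranging demand gives Qd = 7236 - 4P; rearranging supply gives Qs = 4P - 3964. Without the control the market clears where 7236 - 4P = 4P - 3964, i.e. P* = 1400 and Q* = 1636.
Because the ceiling (1086) lies below the market-clearing price, it is binding.
At P = 1086: Qd = 7236 - 4·1086 = 2892 and Qs = 4·1086 - 3964 = 380.
Consumer surplus without the control is ½ · (1809 - 1400) · 1636 = 334562.
With the ceiling, 380 units are sold at 1086 (assume they go to the highest-value buyers). The demand price at Q = 380 is 1714, so CS = ½ · [(1809 - 1086) + (1714 - 1086)] · 380 = 256690.
Change in consumer surplus = 256690 - 334562 = -77872.

-77872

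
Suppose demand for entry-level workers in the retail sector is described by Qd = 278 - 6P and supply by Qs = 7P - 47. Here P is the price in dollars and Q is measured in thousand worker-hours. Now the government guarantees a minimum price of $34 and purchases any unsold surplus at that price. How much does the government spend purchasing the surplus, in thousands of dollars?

In a free market, 278 - 6P = 7P - 47 gives the equilibrium P* = 25, Q* = 128.
The floor of 34 is above the equilibrium price 25, so it binds.
At P = 34: Qd = 278 - 6·34 = 74 and Qs = 7·34 - 47 = 191.
Surplus = Qs - Qd = 117.
Government expenditure = surplus × support price = 117 × 34 = 3978.

3978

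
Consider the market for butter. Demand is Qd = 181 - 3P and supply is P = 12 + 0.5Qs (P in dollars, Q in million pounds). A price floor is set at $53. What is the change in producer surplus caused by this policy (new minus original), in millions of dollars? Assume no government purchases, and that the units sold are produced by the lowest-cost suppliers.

Rearranging supply gives Qs = 2P - 24. Setting quantity demanded equal to quantity supplied, 181 - 3P = 2P - 24, gives P* = 41 and Q* = 58.
The floor of 53 is above the equilibrium price 41, so it binds.
At P = 53: Qd = 181 - 3·53 = 22 and Qs = 2·53 - 24 = 82.
Producer surplus without the control is ½ · (41 - 12) · 58 = 841.
With the floor, 22 units are sold at 53. The supply price at Q = 22 is 23, so PS = ½ · [(53 - 12) + (53 - 23)] · 22 = 781.
Change in producer surplus = 781 - 841 = -60.

-60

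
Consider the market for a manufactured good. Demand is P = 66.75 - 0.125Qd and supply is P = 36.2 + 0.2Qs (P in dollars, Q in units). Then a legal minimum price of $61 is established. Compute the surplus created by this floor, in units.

78

Rearranging demand gives Qd = 534 - 8P; rearranging supply gives Qs = 5P - 181. Equilibrium: 534 - 8P = 5P - 181, so 715 = 13P and P* = 55, Q* = 94.
The floor of 61 is above the equilibrium price 55, so it binds.
At P = 61: Qd = 534 - 8·61 = 46 and Qs = 5·61 - 181 = 124.
Surplus = Qs - Qd = 124 - 46 = 78.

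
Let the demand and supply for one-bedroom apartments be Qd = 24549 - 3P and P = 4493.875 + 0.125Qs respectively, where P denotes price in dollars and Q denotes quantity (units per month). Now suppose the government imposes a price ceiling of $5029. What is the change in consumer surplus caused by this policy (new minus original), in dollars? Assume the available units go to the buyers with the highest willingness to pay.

Rearranging supply gives Qs = 8P - 35951. In a free market, 24549 - 3P = 8P - 35951 gives the equilibrium P* = 5500, Q* = 8049.
Because the ceiling (5029) lies below the market-clearing price, it is binding.
At P = 5029: Qd = 24549 - 3·5029 = 9462 and Qs = 8·5029 - 35951 = 4281.
Consumer surplus without the control is ½ · (8183 - 5500) · 8049 = 10797733.5.
With the ceiling, 4281 units are sold at 5029 (assume they go to the highest-value buyers). The demand price at Q = 4281 is 6756, so CS = ½ · [(8183 - 5029) + (6756 - 5029)] · 4281 = 10447780.5.
Change in consumer surplus = 10447780.5 - 10797733.5 = -349953.

-349953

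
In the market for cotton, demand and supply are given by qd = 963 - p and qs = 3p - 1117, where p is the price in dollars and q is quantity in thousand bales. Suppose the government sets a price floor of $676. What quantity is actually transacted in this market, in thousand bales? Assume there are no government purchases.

In a free market, 963 - p = 3p - 1117 gives the equilibrium p* = 520, q* = 443.
The floor of 676 is above the equilibrium price 520, so it binds.
At p = 676: qd = 963 - 676 = 287 and qs = 3·676 - 1117 = 911.
The quantity actually transacted is the short side, demand: 287.

287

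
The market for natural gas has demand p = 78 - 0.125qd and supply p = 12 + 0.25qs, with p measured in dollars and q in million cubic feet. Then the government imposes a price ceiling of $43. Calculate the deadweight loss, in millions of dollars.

Rearranging demand gives qd = 624 - 8p; rearranging supply gives qs = 4p - 48. Without the control the market clears where 624 - 8p = 4p - 48, i.e. p* = 56 and q* = 176.
Since 43 < 56, the ceiling is binding.
At p = 43: qd = 624 - 8·43 = 280 and qs = 4·43 - 48 = 124.
Quantity traded falls to 124. At q = 124 the demand price is (624 - 124)/8 = 62.5 and the supply price is (48 + 124)/4 = 43.
Deadweight loss = ½ · (62.5 - 43) · (176 - 124) = ½ · 19.5 · 52 = 507.

507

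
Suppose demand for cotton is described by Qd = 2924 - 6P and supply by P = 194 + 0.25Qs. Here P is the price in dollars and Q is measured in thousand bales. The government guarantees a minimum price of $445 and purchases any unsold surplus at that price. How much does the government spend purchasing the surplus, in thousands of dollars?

Rearranging supply gives Qs = 4P - 776. Equilibrium: 2924 - 6P = 4P - 776, so 3700 = 10P and P* = 370, Q* = 704.
Since 445 > 370, the floor is binding.
At P = 445: Qd = 2924 - 6·445 = 254 and Qs = 4·445 - 776 = 1004.
Surplus = Qs - Qd = 750.
Government expenditure = surplus × support price = 750 × 445 = 333750.

333750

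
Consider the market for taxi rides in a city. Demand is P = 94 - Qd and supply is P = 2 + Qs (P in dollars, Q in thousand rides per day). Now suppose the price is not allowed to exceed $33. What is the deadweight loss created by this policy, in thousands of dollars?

225

Rearranging demand gives Qd = 94 - P; rearranging supply gives Qs = P - 2. Setting quantity demanded equal to quantity supplied, 94 - P = P - 2, gives P* = 48 and Q* = 46.
The ceiling of 33 is below the equilibrium price 48, so it binds.
At P = 33: Qd = 94 - 33 = 61 and Qs = 33 - 2 = 31.
Quantity traded falls to 31. At Q = 31 the demand price is 94 - 31 = 63 and the supply price is 2 + 31 = 33.
Deadweight loss = ½ · (63 - 33) · (46 - 31) = ½ · 30 · 15 = 225.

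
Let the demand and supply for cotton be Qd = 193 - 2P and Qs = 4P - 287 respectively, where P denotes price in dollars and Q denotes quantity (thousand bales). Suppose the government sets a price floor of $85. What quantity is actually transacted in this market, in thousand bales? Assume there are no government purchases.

23

Setting quantity demanded equal to quantity supplied, 193 - 2P = 4P - 287, gives P* = 80 and Q* = 33.
Because the floor (85) lies above the market-clearing price, it is binding.
At P = 85: Qd = 193 - 2·85 = 23 and Qs = 4·85 - 287 = 53.
The quantity actually transacted is the short side, demand: 23.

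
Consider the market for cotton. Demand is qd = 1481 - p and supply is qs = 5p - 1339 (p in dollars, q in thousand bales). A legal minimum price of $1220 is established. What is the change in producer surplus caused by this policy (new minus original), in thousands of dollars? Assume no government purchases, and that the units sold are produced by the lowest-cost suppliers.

139500

Setting quantity demanded equal to quantity supplied, 1481 - p = 5p - 1339, gives p* = 470 and q* = 1011.
The floor of 1220 is above the equilibrium price 470, so it binds.
At p = 1220: qd = 1481 - 1220 = 261 and qs = 5·1220 - 1339 = 4761.
Producer surplus without the control is ½ · (470 - 267.8) · 1011 = 102212.1.
With the floor, 261 units are sold at 1220. The supply price at q = 261 is 320, so PS = ½ · [(1220 - 267.8) + (1220 - 320)] · 261 = 241712.1.
Change in producer surplus = 241712.1 - 102212.1 = 139500.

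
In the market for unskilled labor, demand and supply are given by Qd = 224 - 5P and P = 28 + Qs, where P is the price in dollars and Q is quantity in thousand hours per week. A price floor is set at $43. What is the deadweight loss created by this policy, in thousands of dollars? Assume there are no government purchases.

15

Rearranging supply gives Qs = P - 28. In a free market, 224 - 5P = P - 28 gives the equilibrium P* = 42, Q* = 14.
Since 43 > 42, the floor is binding.
At P = 43: Qd = 224 - 5·43 = 9 and Qs = 43 - 28 = 15.
Quantity traded falls to 9. At Q = 9 the demand price is (224 - 9)/5 = 43 and the supply price is 28 + 9 = 37.
Deadweight loss = ½ · (43 - 37) · (14 - 9) = ½ · 6 · 5 = 15.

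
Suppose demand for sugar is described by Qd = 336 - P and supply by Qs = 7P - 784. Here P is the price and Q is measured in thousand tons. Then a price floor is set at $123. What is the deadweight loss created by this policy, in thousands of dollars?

0

Without the control the market clears where 336 - P = 7P - 784, i.e. P* = 140 and Q* = 196.
Since 123 is below P* = 140, the floor does not bind and the free-market outcome prevails.
Since the control does not bind, no trades are prevented and deadweight loss is zero.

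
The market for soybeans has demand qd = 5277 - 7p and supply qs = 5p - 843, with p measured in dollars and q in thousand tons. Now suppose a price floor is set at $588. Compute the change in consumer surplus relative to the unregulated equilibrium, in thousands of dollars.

-111852

Without the control the market clears where 5277 - 7p = 5p - 843, i.e. p* = 510 and q* = 1707.
Because the floor (588) lies above the market-clearing price, it is binding.
At p = 588: qd = 5277 - 7·588 = 1161 and qs = 5·588 - 843 = 2097.
Consumer surplus without the control is ½ · (5277/7 - 510) · 1707 = 2913849/14.
With the floor, consumers buy 1161 units at 588, so CS = ½ · (5277/7 - 588) · 1161 = 1347921/14.
Change in consumer surplus = 1347921/14 - 2913849/14 = -111852.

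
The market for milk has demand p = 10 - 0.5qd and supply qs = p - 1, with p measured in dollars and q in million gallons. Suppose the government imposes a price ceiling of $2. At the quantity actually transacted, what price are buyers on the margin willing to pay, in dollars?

Rearranging demand gives qd = 20 - 2p. Setting quantity demanded equal to quantity supplied, 20 - 2p = p - 1, gives p* = 7 and q* = 6.
Since 2 < 7, the ceiling is binding.
At p = 2: qd = 20 - 2·2 = 16 and qs = 2 - 1 = 1.
Only 1 units reach the market. On the demand curve, the marginal buyer's willingness to pay at q = 1 is (20 - 1)/2 = 9.5.

9.5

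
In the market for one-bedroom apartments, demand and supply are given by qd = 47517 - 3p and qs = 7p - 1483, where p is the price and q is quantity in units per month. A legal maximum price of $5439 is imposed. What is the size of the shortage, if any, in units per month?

Without the control the market clears where 47517 - 3p = 7p - 1483, i.e. p* = 4900 and q* = 32817.
Since 5439 is above p* = 4900, the ceiling does not bind and the free-market outcome prevails.
Since the control does not bind, there is no shortage.

0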